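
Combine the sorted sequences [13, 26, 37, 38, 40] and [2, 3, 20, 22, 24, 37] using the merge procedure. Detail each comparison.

Merging process:

Compare 13 vs 2: take 2 from right. Merged: [2]
Compare 13 vs 3: take 3 from right. Merged: [2, 3]
Compare 13 vs 20: take 13 from left. Merged: [2, 3, 13]
Compare 26 vs 20: take 20 from right. Merged: [2, 3, 13, 20]
Compare 26 vs 22: take 22 from right. Merged: [2, 3, 13, 20, 22]
Compare 26 vs 24: take 24 from right. Merged: [2, 3, 13, 20, 22, 24]
Compare 26 vs 37: take 26 from left. Merged: [2, 3, 13, 20, 22, 24, 26]
Compare 37 vs 37: take 37 from left. Merged: [2, 3, 13, 20, 22, 24, 26, 37]
Compare 38 vs 37: take 37 from right. Merged: [2, 3, 13, 20, 22, 24, 26, 37, 37]
Append remaining from left: [38, 40]. Merged: [2, 3, 13, 20, 22, 24, 26, 37, 37, 38, 40]

Final merged array: [2, 3, 13, 20, 22, 24, 26, 37, 37, 38, 40]
Total comparisons: 9

The merged array is [2, 3, 13, 20, 22, 24, 26, 37, 37, 38, 40], requiring 9 comparisons. The merge step runs in O(n) time where n is the total number of elements.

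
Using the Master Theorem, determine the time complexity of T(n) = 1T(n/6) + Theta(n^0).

Master Theorem for T(n) = 1T(n/6) + O(n^0):

a = 1, b = 6, c = 0
log_b(a) = log_6(1) = 0.0000

Case 2: c = 0 = log_6(1) = 0.0000
T(n) = O(n^0 log n) = O(log n)

For T(n) = 1T(n/6) + O(n^0): log_6(1) = 0.0000. This is Case 2 of the Master Theorem (c = log_b(a), equal work at all levels), giving O(log n).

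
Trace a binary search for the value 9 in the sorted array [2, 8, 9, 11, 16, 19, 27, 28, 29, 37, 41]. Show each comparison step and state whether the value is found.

Binary search for 9 in [2, 8, 9, 11, 16, 19, 27, 28, 29, 37, 41]:

lo=0, hi=10, mid=5, arr[mid]=19 -> 19 > 9, search left half
lo=0, hi=4, mid=2, arr[mid]=9 -> Found target at index 2!

Binary search finds 9 at index 2 after 2 comparisons. The search repeatedly halves the search space by comparing with the middle element.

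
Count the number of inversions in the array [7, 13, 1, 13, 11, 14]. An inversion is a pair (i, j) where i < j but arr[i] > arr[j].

Finding inversions in [7, 13, 1, 13, 11, 14]:

(0, 2): arr[0]=7 > arr[2]=1
(1, 2): arr[1]=13 > arr[2]=1
(1, 4): arr[1]=13 > arr[4]=11
(3, 4): arr[3]=13 > arr[4]=11

Total inversions: 4

The array has 4 inversion(s): (0,2), (1,2), (1,4), (3,4). Each pair (i,j) satisfies i < j and arr[i] > arr[j].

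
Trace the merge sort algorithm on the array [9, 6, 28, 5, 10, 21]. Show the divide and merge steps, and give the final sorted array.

Merge sort trace:

Split: [9, 6, 28, 5, 10, 21] -> [9, 6, 28] and [5, 10, 21]
  Split: [9, 6, 28] -> [9] and [6, 28]
    Split: [6, 28] -> [6] and [28]
    Merge: [6] + [28] -> [6, 28]
  Merge: [9] + [6, 28] -> [6, 9, 28]
  Split: [5, 10, 21] -> [5] and [10, 21]
    Split: [10, 21] -> [10] and [21]
    Merge: [10] + [21] -> [10, 21]
  Merge: [5] + [10, 21] -> [5, 10, 21]
Merge: [6, 9, 28] + [5, 10, 21] -> [5, 6, 9, 10, 21, 28]

Final sorted array: [5, 6, 9, 10, 21, 28]

The merge sort proceeds by recursively splitting the array and merging sorted halves.
After all merges, the sorted array is [5, 6, 9, 10, 21, 28].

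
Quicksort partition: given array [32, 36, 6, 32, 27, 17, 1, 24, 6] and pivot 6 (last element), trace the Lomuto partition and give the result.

Lomuto partition with pivot = 6:

Initial array: [32, 36, 6, 32, 27, 17, 1, 24, 6]

arr[0]=32 > 6: no swap
arr[1]=36 > 6: no swap
arr[2]=6 <= 6: swap with position 0, array becomes [6, 36, 32, 32, 27, 17, 1, 24, 6]
arr[3]=32 > 6: no swap
arr[4]=27 > 6: no swap
arr[5]=17 > 6: no swap
arr[6]=1 <= 6: swap with position 1, array becomes [6, 1, 32, 32, 27, 17, 36, 24, 6]
arr[7]=24 > 6: no swap

Place pivot at position 2: [6, 1, 6, 32, 27, 17, 36, 24, 32]
Pivot position: 2

After partitioning with pivot 6, the array becomes [6, 1, 6, 32, 27, 17, 36, 24, 32]. The pivot is placed at index 2. All elements to the left of the pivot are <= 6, and all elements to the right are > 6.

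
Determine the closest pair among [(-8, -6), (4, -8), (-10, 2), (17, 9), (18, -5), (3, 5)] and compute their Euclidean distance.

Computing all pairwise distances among 6 points:

d((-8, -6), (4, -8)) = 12.1655
d((-8, -6), (-10, 2)) = 8.2462 <-- minimum
d((-8, -6), (17, 9)) = 29.1548
d((-8, -6), (18, -5)) = 26.0192
d((-8, -6), (3, 5)) = 15.5563
d((4, -8), (-10, 2)) = 17.2047
d((4, -8), (17, 9)) = 21.4009
d((4, -8), (18, -5)) = 14.3178
d((4, -8), (3, 5)) = 13.0384
d((-10, 2), (17, 9)) = 27.8927
d((-10, 2), (18, -5)) = 28.8617
d((-10, 2), (3, 5)) = 13.3417
d((17, 9), (18, -5)) = 14.0357
d((17, 9), (3, 5)) = 14.5602
d((18, -5), (3, 5)) = 18.0278

Closest pair: (-8, -6) and (-10, 2) with distance 8.2462

The closest pair is (-8, -6) and (-10, 2) with Euclidean distance 8.2462. For 6 points, brute-force pairwise comparison is shown above. For large n, the divide-and-conquer algorithm (sort by x, recurse on halves, check the dividing strip) achieves O(n log n).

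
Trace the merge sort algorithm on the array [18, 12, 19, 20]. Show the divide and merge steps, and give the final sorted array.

Merge sort trace:

Split: [18, 12, 19, 20] -> [18, 12] and [19, 20]
  Split: [18, 12] -> [18] and [12]
  Merge: [18] + [12] -> [12, 18]
  Split: [19, 20] -> [19] and [20]
  Merge: [19] + [20] -> [19, 20]
Merge: [12, 18] + [19, 20] -> [12, 18, 19, 20]

Final sorted array: [12, 18, 19, 20]

The merge sort proceeds by recursively splitting the array and merging sorted halves.
After all merges, the sorted array is [12, 18, 19, 20].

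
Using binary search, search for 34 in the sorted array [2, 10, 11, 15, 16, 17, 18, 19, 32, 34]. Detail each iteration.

Binary search for 34 in [2, 10, 11, 15, 16, 17, 18, 19, 32, 34]:

lo=0, hi=9, mid=4, arr[mid]=16 -> 16 < 34, search right half
lo=5, hi=9, mid=7, arr[mid]=19 -> 19 < 34, search right half
lo=8, hi=9, mid=8, arr[mid]=32 -> 32 < 34, search right half
lo=9, hi=9, mid=9, arr[mid]=34 -> Found target at index 9!

Binary search finds 34 at index 9 after 4 comparisons. The search repeatedly halves the search space by comparing with the middle element.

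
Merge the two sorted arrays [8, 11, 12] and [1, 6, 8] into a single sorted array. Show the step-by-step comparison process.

Merging process:

Compare 8 vs 1: take 1 from right. Merged: [1]
Compare 8 vs 6: take 6 from right. Merged: [1, 6]
Compare 8 vs 8: take 8 from left. Merged: [1, 6, 8]
Compare 11 vs 8: take 8 from right. Merged: [1, 6, 8, 8]
Append remaining from left: [11, 12]. Merged: [1, 6, 8, 8, 11, 12]

Final merged array: [1, 6, 8, 8, 11, 12]
Total comparisons: 4

The merged array is [1, 6, 8, 8, 11, 12], requiring 4 comparisons. The merge step runs in O(n) time where n is the total number of elements.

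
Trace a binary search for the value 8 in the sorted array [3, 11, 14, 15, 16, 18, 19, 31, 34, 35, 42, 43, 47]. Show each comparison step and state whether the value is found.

Binary search for 8 in [3, 11, 14, 15, 16, 18, 19, 31, 34, 35, 42, 43, 47]:

lo=0, hi=12, mid=6, arr[mid]=19 -> 19 > 8, search left half
lo=0, hi=5, mid=2, arr[mid]=14 -> 14 > 8, search left half
lo=0, hi=1, mid=0, arr[mid]=3 -> 3 < 8, search right half
lo=1, hi=1, mid=1, arr[mid]=11 -> 11 > 8, search left half
lo=1 > hi=0, target 8 not found

Binary search determines that 8 is not in the array after 4 comparisons. The search space was exhausted without finding the target.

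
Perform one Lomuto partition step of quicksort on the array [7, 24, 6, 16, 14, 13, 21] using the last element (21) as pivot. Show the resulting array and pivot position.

Lomuto partition with pivot = 21:

Initial array: [7, 24, 6, 16, 14, 13, 21]

arr[0]=7 <= 21: swap with position 0, array becomes [7, 24, 6, 16, 14, 13, 21]
arr[1]=24 > 21: no swap
arr[2]=6 <= 21: swap with position 1, array becomes [7, 6, 24, 16, 14, 13, 21]
arr[3]=16 <= 21: swap with position 2, array becomes [7, 6, 16, 24, 14, 13, 21]
arr[4]=14 <= 21: swap with position 3, array becomes [7, 6, 16, 14, 24, 13, 21]
arr[5]=13 <= 21: swap with position 4, array becomes [7, 6, 16, 14, 13, 24, 21]

Place pivot at position 5: [7, 6, 16, 14, 13, 21, 24]
Pivot position: 5

After partitioning with pivot 21, the array becomes [7, 6, 16, 14, 13, 21, 24]. The pivot is placed at index 5. All elements to the left of the pivot are <= 21, and all elements to the right are > 21.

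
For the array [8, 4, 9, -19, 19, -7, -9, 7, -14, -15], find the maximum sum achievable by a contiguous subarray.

Using Kadane's algorithm on [8, 4, 9, -19, 19, -7, -9, 7, -14, -15]:

Scanning through the array:
Position 1 (value 4): max_ending_here = 12, max_so_far = 12
Position 2 (value 9): max_ending_here = 21, max_so_far = 21
Position 3 (value -19): max_ending_here = 2, max_so_far = 21
Position 4 (value 19): max_ending_here = 21, max_so_far = 21
Position 5 (value -7): max_ending_here = 14, max_so_far = 21
Position 6 (value -9): max_ending_here = 5, max_so_far = 21
Position 7 (value 7): max_ending_here = 12, max_so_far = 21
Position 8 (value -14): max_ending_here = -2, max_so_far = 21
Position 9 (value -15): max_ending_here = -15, max_so_far = 21

Maximum subarray: [8, 4, 9]
Maximum sum: 21

The maximum subarray is [8, 4, 9] with sum 21. This subarray runs from index 0 to index 2.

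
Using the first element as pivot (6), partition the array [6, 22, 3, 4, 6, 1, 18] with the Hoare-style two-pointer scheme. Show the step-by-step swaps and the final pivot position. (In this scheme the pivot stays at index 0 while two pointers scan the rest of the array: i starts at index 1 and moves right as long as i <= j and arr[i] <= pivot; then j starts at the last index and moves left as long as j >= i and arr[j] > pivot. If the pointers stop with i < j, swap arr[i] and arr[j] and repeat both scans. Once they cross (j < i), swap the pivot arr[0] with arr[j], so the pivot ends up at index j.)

Hoare-style two-pointer partition with pivot = 6:

Initial array: [6, 22, 3, 4, 6, 1, 18]

Pointers start at i = 1, j = 6.
i stops at index 1 (arr[1]=22 > 6), j stops at index 5 (arr[5]=1 <= 6): swap arr[1] and arr[5], array becomes [6, 1, 3, 4, 6, 22, 18]
i ends at 5, j ends at 4: the pointers have crossed (j < i), so scanning stops.

Swap pivot arr[0] with arr[4] to place pivot at position 4: [6, 1, 3, 4, 6, 22, 18]
Pivot position: 4

After partitioning with pivot 6, the array becomes [6, 1, 3, 4, 6, 22, 18]. The pivot is placed at index 4. All elements to the left of the pivot are <= 6, and all elements to the right are > 6.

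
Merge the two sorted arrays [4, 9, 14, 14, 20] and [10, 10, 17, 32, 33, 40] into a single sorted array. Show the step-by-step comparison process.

Merging process:

Compare 4 vs 10: take 4 from left. Merged: [4]
Compare 9 vs 10: take 9 from left. Merged: [4, 9]
Compare 14 vs 10: take 10 from right. Merged: [4, 9, 10]
Compare 14 vs 10: take 10 from right. Merged: [4, 9, 10, 10]
Compare 14 vs 17: take 14 from left. Merged: [4, 9, 10, 10, 14]
Compare 14 vs 17: take 14 from left. Merged: [4, 9, 10, 10, 14, 14]
Compare 20 vs 17: take 17 from right. Merged: [4, 9, 10, 10, 14, 14, 17]
Compare 20 vs 32: take 20 from left. Merged: [4, 9, 10, 10, 14, 14, 17, 20]
Append remaining from right: [32, 33, 40]. Merged: [4, 9, 10, 10, 14, 14, 17, 20, 32, 33, 40]

Final merged array: [4, 9, 10, 10, 14, 14, 17, 20, 32, 33, 40]
Total comparisons: 8

The merged array is [4, 9, 10, 10, 14, 14, 17, 20, 32, 33, 40], requiring 8 comparisons. The merge step runs in O(n) time where n is the total number of elements.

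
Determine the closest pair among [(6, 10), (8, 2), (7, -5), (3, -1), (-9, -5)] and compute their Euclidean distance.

Computing all pairwise distances among 5 points:

d((6, 10), (8, 2)) = 8.2462
d((6, 10), (7, -5)) = 15.0333
d((6, 10), (3, -1)) = 11.4018
d((6, 10), (-9, -5)) = 21.2132
d((8, 2), (7, -5)) = 7.0711
d((8, 2), (3, -1)) = 5.831
d((8, 2), (-9, -5)) = 18.3848
d((7, -5), (3, -1)) = 5.6569 <-- minimum
d((7, -5), (-9, -5)) = 16.0
d((3, -1), (-9, -5)) = 12.6491

Closest pair: (7, -5) and (3, -1) with distance 5.6569

The closest pair is (7, -5) and (3, -1) with Euclidean distance 5.6569. For 5 points, brute-force pairwise comparison is shown above. For large n, the divide-and-conquer algorithm (sort by x, recurse on halves, check the dividing strip) achieves O(n log n).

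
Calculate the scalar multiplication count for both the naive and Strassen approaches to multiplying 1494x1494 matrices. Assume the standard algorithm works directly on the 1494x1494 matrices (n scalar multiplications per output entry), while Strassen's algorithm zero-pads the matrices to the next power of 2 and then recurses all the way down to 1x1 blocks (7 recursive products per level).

Matrix multiplication for 1494x1494 matrices:

Strassen's algorithm requires power-of-2 dimensions. Pad 1494x1494 to 2048x2048 (next power of 2).

Standard algorithm: 1494^3 = 3334661784 multiplications
Strassen's algorithm: 7^(log2(2048)) = 7^11 = 1977326743 multiplications
Savings: 3334661784 - 1977326743 = 1357335041 multiplications

Standard: 3334661784 multiplications (1494^3). Strassen: 1977326743 multiplications (7^11, after padding to 2048x2048). Strassen reduces 8 recursive multiplications to 7 at each level.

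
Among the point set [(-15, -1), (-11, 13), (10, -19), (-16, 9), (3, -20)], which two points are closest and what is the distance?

Computing all pairwise distances among 5 points:

d((-15, -1), (-11, 13)) = 14.5602
d((-15, -1), (10, -19)) = 30.8058
d((-15, -1), (-16, 9)) = 10.0499
d((-15, -1), (3, -20)) = 26.1725
d((-11, 13), (10, -19)) = 38.2753
d((-11, 13), (-16, 9)) = 6.4031 <-- minimum
d((-11, 13), (3, -20)) = 35.8469
d((10, -19), (-16, 9)) = 38.2099
d((10, -19), (3, -20)) = 7.0711
d((-16, 9), (3, -20)) = 34.6699

Closest pair: (-11, 13) and (-16, 9) with distance 6.4031

The closest pair is (-11, 13) and (-16, 9) with Euclidean distance 6.4031. For 5 points, brute-force pairwise comparison is shown above. For large n, the divide-and-conquer algorithm (sort by x, recurse on halves, check the dividing strip) achieves O(n log n).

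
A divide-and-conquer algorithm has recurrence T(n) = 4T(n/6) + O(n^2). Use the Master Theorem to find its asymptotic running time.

Master Theorem for T(n) = 4T(n/6) + O(n^2):

a = 4, b = 6, c = 2
log_b(a) = log_6(4) = 0.7737

Case 3: c = 2 > log_6(4) = 0.7737
T(n) = O(n^2) = O(n^2)

For T(n) = 4T(n/6) + O(n^2): log_6(4) = 0.7737. This is Case 3 of the Master Theorem (c > log_b(a), work dominated by root), giving O(n^2).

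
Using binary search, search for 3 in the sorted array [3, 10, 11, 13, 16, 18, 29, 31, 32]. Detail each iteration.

Binary search for 3 in [3, 10, 11, 13, 16, 18, 29, 31, 32]:

lo=0, hi=8, mid=4, arr[mid]=16 -> 16 > 3, search left half
lo=0, hi=3, mid=1, arr[mid]=10 -> 10 > 3, search left half
lo=0, hi=0, mid=0, arr[mid]=3 -> Found target at index 0!

Binary search finds 3 at index 0 after 3 comparisons. The search repeatedly halves the search space by comparing with the middle element.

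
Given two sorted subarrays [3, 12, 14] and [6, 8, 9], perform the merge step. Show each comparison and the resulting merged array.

Merging process:

Compare 3 vs 6: take 3 from left. Merged: [3]
Compare 12 vs 6: take 6 from right. Merged: [3, 6]
Compare 12 vs 8: take 8 from right. Merged: [3, 6, 8]
Compare 12 vs 9: take 9 from right. Merged: [3, 6, 8, 9]
Append remaining from left: [12, 14]. Merged: [3, 6, 8, 9, 12, 14]

Final merged array: [3, 6, 8, 9, 12, 14]
Total comparisons: 4

The merged array is [3, 6, 8, 9, 12, 14], requiring 4 comparisons. The merge step runs in O(n) time where n is the total number of elements.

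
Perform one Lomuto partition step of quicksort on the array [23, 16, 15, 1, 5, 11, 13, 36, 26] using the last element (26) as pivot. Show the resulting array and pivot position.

Lomuto partition with pivot = 26:

Initial array: [23, 16, 15, 1, 5, 11, 13, 36, 26]

arr[0]=23 <= 26: swap with position 0, array becomes [23, 16, 15, 1, 5, 11, 13, 36, 26]
arr[1]=16 <= 26: swap with position 1, array becomes [23, 16, 15, 1, 5, 11, 13, 36, 26]
arr[2]=15 <= 26: swap with position 2, array becomes [23, 16, 15, 1, 5, 11, 13, 36, 26]
arr[3]=1 <= 26: swap with position 3, array becomes [23, 16, 15, 1, 5, 11, 13, 36, 26]
arr[4]=5 <= 26: swap with position 4, array becomes [23, 16, 15, 1, 5, 11, 13, 36, 26]
arr[5]=11 <= 26: swap with position 5, array becomes [23, 16, 15, 1, 5, 11, 13, 36, 26]
arr[6]=13 <= 26: swap with position 6, array becomes [23, 16, 15, 1, 5, 11, 13, 36, 26]
arr[7]=36 > 26: no swap

Place pivot at position 7: [23, 16, 15, 1, 5, 11, 13, 26, 36]
Pivot position: 7

After partitioning with pivot 26, the array becomes [23, 16, 15, 1, 5, 11, 13, 26, 36]. The pivot is placed at index 7. All elements to the left of the pivot are <= 26, and all elements to the right are > 26.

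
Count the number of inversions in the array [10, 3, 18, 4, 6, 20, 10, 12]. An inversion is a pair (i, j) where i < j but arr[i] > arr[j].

Finding inversions in [10, 3, 18, 4, 6, 20, 10, 12]:

(0, 1): arr[0]=10 > arr[1]=3
(0, 3): arr[0]=10 > arr[3]=4
(0, 4): arr[0]=10 > arr[4]=6
(2, 3): arr[2]=18 > arr[3]=4
(2, 4): arr[2]=18 > arr[4]=6
(2, 6): arr[2]=18 > arr[6]=10
(2, 7): arr[2]=18 > arr[7]=12
(5, 6): arr[5]=20 > arr[6]=10
(5, 7): arr[5]=20 > arr[7]=12

Total inversions: 9

The array has 9 inversion(s): (0,1), (0,3), (0,4), (2,3), (2,4), (2,6), (2,7), (5,6), (5,7). Each pair (i,j) satisfies i < j and arr[i] > arr[j].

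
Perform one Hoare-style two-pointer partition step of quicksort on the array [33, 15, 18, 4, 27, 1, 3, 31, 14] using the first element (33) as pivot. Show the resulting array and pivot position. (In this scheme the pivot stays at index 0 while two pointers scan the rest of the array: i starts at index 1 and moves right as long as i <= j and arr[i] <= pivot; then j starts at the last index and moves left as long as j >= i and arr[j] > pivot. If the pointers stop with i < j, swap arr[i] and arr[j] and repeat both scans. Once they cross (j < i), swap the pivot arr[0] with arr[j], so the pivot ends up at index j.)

Hoare-style two-pointer partition with pivot = 33:

Initial array: [33, 15, 18, 4, 27, 1, 3, 31, 14]

Pointers start at i = 1, j = 8.
i ends at 9, j ends at 8: the pointers have crossed (j < i), so scanning stops.

Swap pivot arr[0] with arr[8] to place pivot at position 8: [14, 15, 18, 4, 27, 1, 3, 31, 33]
Pivot position: 8

After partitioning with pivot 33, the array becomes [14, 15, 18, 4, 27, 1, 3, 31, 33]. The pivot is placed at index 8. All elements to the left of the pivot are <= 33, and all elements to the right are > 33.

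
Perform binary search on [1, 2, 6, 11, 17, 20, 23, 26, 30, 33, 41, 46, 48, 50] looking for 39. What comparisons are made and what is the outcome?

Binary search for 39 in [1, 2, 6, 11, 17, 20, 23, 26, 30, 33, 41, 46, 48, 50]:

lo=0, hi=13, mid=6, arr[mid]=23 -> 23 < 39, search right half
lo=7, hi=13, mid=10, arr[mid]=41 -> 41 > 39, search left half
lo=7, hi=9, mid=8, arr[mid]=30 -> 30 < 39, search right half
lo=9, hi=9, mid=9, arr[mid]=33 -> 33 < 39, search right half
lo=10 > hi=9, target 39 not found

Binary search determines that 39 is not in the array after 4 comparisons. The search space was exhausted without finding the target.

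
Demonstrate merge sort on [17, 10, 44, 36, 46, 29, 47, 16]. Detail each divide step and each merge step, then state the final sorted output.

Merge sort trace:

Split: [17, 10, 44, 36, 46, 29, 47, 16] -> [17, 10, 44, 36] and [46, 29, 47, 16]
  Split: [17, 10, 44, 36] -> [17, 10] and [44, 36]
    Split: [17, 10] -> [17] and [10]
    Merge: [17] + [10] -> [10, 17]
    Split: [44, 36] -> [44] and [36]
    Merge: [44] + [36] -> [36, 44]
  Merge: [10, 17] + [36, 44] -> [10, 17, 36, 44]
  Split: [46, 29, 47, 16] -> [46, 29] and [47, 16]
    Split: [46, 29] -> [46] and [29]
    Merge: [46] + [29] -> [29, 46]
    Split: [47, 16] -> [47] and [16]
    Merge: [47] + [16] -> [16, 47]
  Merge: [29, 46] + [16, 47] -> [16, 29, 46, 47]
Merge: [10, 17, 36, 44] + [16, 29, 46, 47] -> [10, 16, 17, 29, 36, 44, 46, 47]

Final sorted array: [10, 16, 17, 29, 36, 44, 46, 47]

The merge sort proceeds by recursively splitting the array and merging sorted halves.
After all merges, the sorted array is [10, 16, 17, 29, 36, 44, 46, 47].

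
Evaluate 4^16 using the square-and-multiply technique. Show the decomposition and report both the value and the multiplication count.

Computing 4^16 by squaring (build up from 4^1; each line after the first costs one multiplication):

4^1 = 4
4^2 = (4^1)^2 = 4^2 = 16
4^4 = (4^2)^2 = 16^2 = 256
4^8 = (4^4)^2 = 256^2 = 65536
4^16 = (4^8)^2 = 65536^2 = 4294967296

Result: 4294967296
Multiplications needed: 4 (4 lines after 4^1)

4^16 = 4294967296. Using exponentiation by squaring, this requires 4 multiplications. The key idea: if the exponent is even, square the half-power; if odd, multiply by the base once.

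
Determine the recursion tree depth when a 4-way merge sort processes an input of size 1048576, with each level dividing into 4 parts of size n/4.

For divide and conquer with division factor 4:

Problem sizes at each level:
Level 0: 1048576
Level 1: 262144
Level 2: 65536
Level 3: 16384
Level 4: 4096
Level 5: 1024
Level 6: 256
Level 7: 64
Level 8: 16
Level 9: 4
Level 10: 1

The root is level 0 and the size-1 base case is level 10 (the tree spans levels 0 through 10, i.e. 11 levels counting the root), so the depth is the number of divisions: log_4(1048576) = 10

The recursion tree depth is log_4(1048576) = 10. At each level, the problem size is divided by 4, so it takes 10 divisions to reduce to a base case of size 1. The algorithm makes 4 recursive calls at each level.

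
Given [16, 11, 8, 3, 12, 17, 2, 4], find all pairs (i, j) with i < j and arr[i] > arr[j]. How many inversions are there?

Finding inversions in [16, 11, 8, 3, 12, 17, 2, 4]:

(0, 1): arr[0]=16 > arr[1]=11
(0, 2): arr[0]=16 > arr[2]=8
(0, 3): arr[0]=16 > arr[3]=3
(0, 4): arr[0]=16 > arr[4]=12
(0, 6): arr[0]=16 > arr[6]=2
(0, 7): arr[0]=16 > arr[7]=4
(1, 2): arr[1]=11 > arr[2]=8
(1, 3): arr[1]=11 > arr[3]=3
(1, 6): arr[1]=11 > arr[6]=2
(1, 7): arr[1]=11 > arr[7]=4
(2, 3): arr[2]=8 > arr[3]=3
(2, 6): arr[2]=8 > arr[6]=2
(2, 7): arr[2]=8 > arr[7]=4
(3, 6): arr[3]=3 > arr[6]=2
(4, 6): arr[4]=12 > arr[6]=2
(4, 7): arr[4]=12 > arr[7]=4
(5, 6): arr[5]=17 > arr[6]=2
(5, 7): arr[5]=17 > arr[7]=4

Total inversions: 18

The array has 18 inversion(s): (0,1), (0,2), (0,3), (0,4), (0,6), (0,7), (1,2), (1,3), (1,6), (1,7), (2,3), (2,6), (2,7), (3,6), (4,6), (4,7), (5,6), (5,7). Each pair (i,j) satisfies i < j and arr[i] > arr[j].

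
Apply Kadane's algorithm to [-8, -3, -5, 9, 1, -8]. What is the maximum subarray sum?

Using Kadane's algorithm on [-8, -3, -5, 9, 1, -8]:

Scanning through the array:
Position 1 (value -3): max_ending_here = -3, max_so_far = -3
Position 2 (value -5): max_ending_here = -5, max_so_far = -3
Position 3 (value 9): max_ending_here = 9, max_so_far = 9
Position 4 (value 1): max_ending_here = 10, max_so_far = 10
Position 5 (value -8): max_ending_here = 2, max_so_far = 10

Maximum subarray: [9, 1]
Maximum sum: 10

The maximum subarray is [9, 1] with sum 10. This subarray runs from index 3 to index 4.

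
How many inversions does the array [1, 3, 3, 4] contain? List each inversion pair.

Finding inversions in [1, 3, 3, 4]:


Total inversions: 0

The array has 0 inversions. It is already sorted.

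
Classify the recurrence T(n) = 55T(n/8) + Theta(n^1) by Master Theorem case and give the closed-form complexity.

Master Theorem for T(n) = 55T(n/8) + O(n^1):

a = 55, b = 8, c = 1
log_b(a) = log_8(55) = 1.9271

Case 1: c = 1 < log_8(55) = 1.9271
T(n) = O(n^(log_8 55))

For T(n) = 55T(n/8) + O(n^1): log_8(55) = 1.9271. This is Case 1 of the Master Theorem (c < log_b(a), work dominated by leaves), giving O(n^(log_8 55)).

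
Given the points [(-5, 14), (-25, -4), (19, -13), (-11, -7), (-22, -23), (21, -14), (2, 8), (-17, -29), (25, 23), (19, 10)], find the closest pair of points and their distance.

Computing all pairwise distances among 10 points:

d((-5, 14), (-25, -4)) = 26.9072
d((-5, 14), (19, -13)) = 36.1248
d((-5, 14), (-11, -7)) = 21.8403
d((-5, 14), (-22, -23)) = 40.7185
d((-5, 14), (21, -14)) = 38.2099
d((-5, 14), (2, 8)) = 9.2195
d((-5, 14), (-17, -29)) = 44.643
d((-5, 14), (25, 23)) = 31.3209
d((-5, 14), (19, 10)) = 24.3311
d((-25, -4), (19, -13)) = 44.911
d((-25, -4), (-11, -7)) = 14.3178
d((-25, -4), (-22, -23)) = 19.2354
d((-25, -4), (21, -14)) = 47.0744
d((-25, -4), (2, 8)) = 29.5466
d((-25, -4), (-17, -29)) = 26.2488
d((-25, -4), (25, 23)) = 56.8243
d((-25, -4), (19, 10)) = 46.1736
d((19, -13), (-11, -7)) = 30.5941
d((19, -13), (-22, -23)) = 42.2019
d((19, -13), (21, -14)) = 2.2361 <-- minimum
d((19, -13), (2, 8)) = 27.0185
d((19, -13), (-17, -29)) = 39.3954
d((19, -13), (25, 23)) = 36.4966
d((19, -13), (19, 10)) = 23.0
d((-11, -7), (-22, -23)) = 19.4165
d((-11, -7), (21, -14)) = 32.7567
d((-11, -7), (2, 8)) = 19.8494
d((-11, -7), (-17, -29)) = 22.8035
d((-11, -7), (25, 23)) = 46.8615
d((-11, -7), (19, 10)) = 34.4819
d((-22, -23), (21, -14)) = 43.9318
d((-22, -23), (2, 8)) = 39.2046
d((-22, -23), (-17, -29)) = 7.8102
d((-22, -23), (25, 23)) = 65.7647
d((-22, -23), (19, 10)) = 52.6308
d((21, -14), (2, 8)) = 29.0689
d((21, -14), (-17, -29)) = 40.8534
d((21, -14), (25, 23)) = 37.2156
d((21, -14), (19, 10)) = 24.0832
d((2, 8), (-17, -29)) = 41.5933
d((2, 8), (25, 23)) = 27.4591
d((2, 8), (19, 10)) = 17.1172
d((-17, -29), (25, 23)) = 66.8431
d((-17, -29), (19, 10)) = 53.0754
d((25, 23), (19, 10)) = 14.3178

Closest pair: (19, -13) and (21, -14) with distance 2.2361

The closest pair is (19, -13) and (21, -14) with Euclidean distance 2.2361. For 10 points, brute-force pairwise comparison is shown above. For large n, the divide-and-conquer algorithm (sort by x, recurse on halves, check the dividing strip) achieves O(n log n).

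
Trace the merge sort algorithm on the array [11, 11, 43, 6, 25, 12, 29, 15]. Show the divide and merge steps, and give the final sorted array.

Merge sort trace:

Split: [11, 11, 43, 6, 25, 12, 29, 15] -> [11, 11, 43, 6] and [25, 12, 29, 15]
  Split: [11, 11, 43, 6] -> [11, 11] and [43, 6]
    Split: [11, 11] -> [11] and [11]
    Merge: [11] + [11] -> [11, 11]
    Split: [43, 6] -> [43] and [6]
    Merge: [43] + [6] -> [6, 43]
  Merge: [11, 11] + [6, 43] -> [6, 11, 11, 43]
  Split: [25, 12, 29, 15] -> [25, 12] and [29, 15]
    Split: [25, 12] -> [25] and [12]
    Merge: [25] + [12] -> [12, 25]
    Split: [29, 15] -> [29] and [15]
    Merge: [29] + [15] -> [15, 29]
  Merge: [12, 25] + [15, 29] -> [12, 15, 25, 29]
Merge: [6, 11, 11, 43] + [12, 15, 25, 29] -> [6, 11, 11, 12, 15, 25, 29, 43]

Final sorted array: [6, 11, 11, 12, 15, 25, 29, 43]

The merge sort proceeds by recursively splitting the array and merging sorted halves.
After all merges, the sorted array is [6, 11, 11, 12, 15, 25, 29, 43].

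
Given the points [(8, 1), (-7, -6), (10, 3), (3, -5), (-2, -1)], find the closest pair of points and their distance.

Computing all pairwise distances among 5 points:

d((8, 1), (-7, -6)) = 16.5529
d((8, 1), (10, 3)) = 2.8284 <-- minimum
d((8, 1), (3, -5)) = 7.8102
d((8, 1), (-2, -1)) = 10.198
d((-7, -6), (10, 3)) = 19.2354
d((-7, -6), (3, -5)) = 10.0499
d((-7, -6), (-2, -1)) = 7.0711
d((10, 3), (3, -5)) = 10.6301
d((10, 3), (-2, -1)) = 12.6491
d((3, -5), (-2, -1)) = 6.4031

Closest pair: (8, 1) and (10, 3) with distance 2.8284

The closest pair is (8, 1) and (10, 3) with Euclidean distance 2.8284. For 5 points, brute-force pairwise comparison is shown above. For large n, the divide-and-conquer algorithm (sort by x, recurse on halves, check the dividing strip) achieves O(n log n).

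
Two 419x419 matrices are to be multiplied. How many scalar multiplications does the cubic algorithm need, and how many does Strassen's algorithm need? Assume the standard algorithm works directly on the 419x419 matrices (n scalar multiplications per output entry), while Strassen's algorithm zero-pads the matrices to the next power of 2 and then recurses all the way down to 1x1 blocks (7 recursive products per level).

Matrix multiplication for 419x419 matrices:

Strassen's algorithm requires power-of-2 dimensions. Pad 419x419 to 512x512 (next power of 2).

Standard algorithm: 419^3 = 73560059 multiplications
Strassen's algorithm: 7^(log2(512)) = 7^9 = 40353607 multiplications
Savings: 73560059 - 40353607 = 33206452 multiplications

Standard: 73560059 multiplications (419^3). Strassen: 40353607 multiplications (7^9, after padding to 512x512). Strassen reduces 8 recursive multiplications to 7 at each level.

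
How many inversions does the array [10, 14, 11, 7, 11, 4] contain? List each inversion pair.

Finding inversions in [10, 14, 11, 7, 11, 4]:

(0, 3): arr[0]=10 > arr[3]=7
(0, 5): arr[0]=10 > arr[5]=4
(1, 2): arr[1]=14 > arr[2]=11
(1, 3): arr[1]=14 > arr[3]=7
(1, 4): arr[1]=14 > arr[4]=11
(1, 5): arr[1]=14 > arr[5]=4
(2, 3): arr[2]=11 > arr[3]=7
(2, 5): arr[2]=11 > arr[5]=4
(3, 5): arr[3]=7 > arr[5]=4
(4, 5): arr[4]=11 > arr[5]=4

Total inversions: 10

The array has 10 inversion(s): (0,3), (0,5), (1,2), (1,3), (1,4), (1,5), (2,3), (2,5), (3,5), (4,5). Each pair (i,j) satisfies i < j and arr[i] > arr[j].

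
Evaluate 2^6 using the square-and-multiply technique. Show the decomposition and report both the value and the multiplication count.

Computing 2^6 by squaring (build up from 2^1; each line after the first costs one multiplication):

2^1 = 2
2^2 = (2^1)^2 = 2^2 = 4
2^3 = 2 * 2^2 = 2 * 4 = 8
2^6 = (2^3)^2 = 8^2 = 64

Result: 64
Multiplications needed: 3 (3 lines after 2^1)

2^6 = 64. Using exponentiation by squaring, this requires 3 multiplications. The key idea: if the exponent is even, square the half-power; if odd, multiply by the base once.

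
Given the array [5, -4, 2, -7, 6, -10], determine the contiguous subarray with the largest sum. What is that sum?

Using Kadane's algorithm on [5, -4, 2, -7, 6, -10]:

Scanning through the array:
Position 1 (value -4): max_ending_here = 1, max_so_far = 5
Position 2 (value 2): max_ending_here = 3, max_so_far = 5
Position 3 (value -7): max_ending_here = -4, max_so_far = 5
Position 4 (value 6): max_ending_here = 6, max_so_far = 6
Position 5 (value -10): max_ending_here = -4, max_so_far = 6

Maximum subarray: [6]
Maximum sum: 6

The maximum subarray is [6] with sum 6. This subarray runs from index 4 to index 4.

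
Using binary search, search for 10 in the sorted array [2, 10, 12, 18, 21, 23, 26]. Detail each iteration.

Binary search for 10 in [2, 10, 12, 18, 21, 23, 26]:

lo=0, hi=6, mid=3, arr[mid]=18 -> 18 > 10, search left half
lo=0, hi=2, mid=1, arr[mid]=10 -> Found target at index 1!

Binary search finds 10 at index 1 after 2 comparisons. The search repeatedly halves the search space by comparing with the middle element.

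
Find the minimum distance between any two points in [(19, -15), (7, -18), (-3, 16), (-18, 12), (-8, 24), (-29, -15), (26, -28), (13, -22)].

Computing all pairwise distances among 8 points:

d((19, -15), (7, -18)) = 12.3693
d((19, -15), (-3, 16)) = 38.0132
d((19, -15), (-18, 12)) = 45.8039
d((19, -15), (-8, 24)) = 47.4342
d((19, -15), (-29, -15)) = 48.0
d((19, -15), (26, -28)) = 14.7648
d((19, -15), (13, -22)) = 9.2195
d((7, -18), (-3, 16)) = 35.4401
d((7, -18), (-18, 12)) = 39.0512
d((7, -18), (-8, 24)) = 44.5982
d((7, -18), (-29, -15)) = 36.1248
d((7, -18), (26, -28)) = 21.4709
d((7, -18), (13, -22)) = 7.2111 <-- minimum
d((-3, 16), (-18, 12)) = 15.5242
d((-3, 16), (-8, 24)) = 9.434
d((-3, 16), (-29, -15)) = 40.4599
d((-3, 16), (26, -28)) = 52.6972
d((-3, 16), (13, -22)) = 41.2311
d((-18, 12), (-8, 24)) = 15.6205
d((-18, 12), (-29, -15)) = 29.1548
d((-18, 12), (26, -28)) = 59.4643
d((-18, 12), (13, -22)) = 46.0109
d((-8, 24), (-29, -15)) = 44.2945
d((-8, 24), (26, -28)) = 62.1289
d((-8, 24), (13, -22)) = 50.5668
d((-29, -15), (26, -28)) = 56.5155
d((-29, -15), (13, -22)) = 42.5793
d((26, -28), (13, -22)) = 14.3178

Closest pair: (7, -18) and (13, -22) with distance 7.2111

The closest pair is (7, -18) and (13, -22) with Euclidean distance 7.2111. For 8 points, brute-force pairwise comparison is shown above. For large n, the divide-and-conquer algorithm (sort by x, recurse on halves, check the dividing strip) achieves O(n log n).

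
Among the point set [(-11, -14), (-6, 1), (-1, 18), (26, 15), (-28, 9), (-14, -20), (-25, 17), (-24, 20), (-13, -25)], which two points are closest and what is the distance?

Computing all pairwise distances among 9 points:

d((-11, -14), (-6, 1)) = 15.8114
d((-11, -14), (-1, 18)) = 33.5261
d((-11, -14), (26, 15)) = 47.0106
d((-11, -14), (-28, 9)) = 28.6007
d((-11, -14), (-14, -20)) = 6.7082
d((-11, -14), (-25, 17)) = 34.0147
d((-11, -14), (-24, 20)) = 36.4005
d((-11, -14), (-13, -25)) = 11.1803
d((-6, 1), (-1, 18)) = 17.72
d((-6, 1), (26, 15)) = 34.9285
d((-6, 1), (-28, 9)) = 23.4094
d((-6, 1), (-14, -20)) = 22.4722
d((-6, 1), (-25, 17)) = 24.8395
d((-6, 1), (-24, 20)) = 26.1725
d((-6, 1), (-13, -25)) = 26.9258
d((-1, 18), (26, 15)) = 27.1662
d((-1, 18), (-28, 9)) = 28.4605
d((-1, 18), (-14, -20)) = 40.1622
d((-1, 18), (-25, 17)) = 24.0208
d((-1, 18), (-24, 20)) = 23.0868
d((-1, 18), (-13, -25)) = 44.643
d((26, 15), (-28, 9)) = 54.3323
d((26, 15), (-14, -20)) = 53.1507
d((26, 15), (-25, 17)) = 51.0392
d((26, 15), (-24, 20)) = 50.2494
d((26, 15), (-13, -25)) = 55.8659
d((-28, 9), (-14, -20)) = 32.2025
d((-28, 9), (-25, 17)) = 8.544
d((-28, 9), (-24, 20)) = 11.7047
d((-28, 9), (-13, -25)) = 37.1618
d((-14, -20), (-25, 17)) = 38.6005
d((-14, -20), (-24, 20)) = 41.2311
d((-14, -20), (-13, -25)) = 5.099
d((-25, 17), (-24, 20)) = 3.1623 <-- minimum
d((-25, 17), (-13, -25)) = 43.6807
d((-24, 20), (-13, -25)) = 46.3249

Closest pair: (-25, 17) and (-24, 20) with distance 3.1623

The closest pair is (-25, 17) and (-24, 20) with Euclidean distance 3.1623. For 9 points, brute-force pairwise comparison is shown above. For large n, the divide-and-conquer algorithm (sort by x, recurse on halves, check the dividing strip) achieves O(n log n).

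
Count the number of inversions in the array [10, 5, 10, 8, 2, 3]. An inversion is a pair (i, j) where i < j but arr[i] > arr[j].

Finding inversions in [10, 5, 10, 8, 2, 3]:

(0, 1): arr[0]=10 > arr[1]=5
(0, 3): arr[0]=10 > arr[3]=8
(0, 4): arr[0]=10 > arr[4]=2
(0, 5): arr[0]=10 > arr[5]=3
(1, 4): arr[1]=5 > arr[4]=2
(1, 5): arr[1]=5 > arr[5]=3
(2, 3): arr[2]=10 > arr[3]=8
(2, 4): arr[2]=10 > arr[4]=2
(2, 5): arr[2]=10 > arr[5]=3
(3, 4): arr[3]=8 > arr[4]=2
(3, 5): arr[3]=8 > arr[5]=3

Total inversions: 11

The array has 11 inversion(s): (0,1), (0,3), (0,4), (0,5), (1,4), (1,5), (2,3), (2,4), (2,5), (3,4), (3,5). Each pair (i,j) satisfies i < j and arr[i] > arr[j].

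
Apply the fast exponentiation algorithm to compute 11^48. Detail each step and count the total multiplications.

Computing 11^48 by squaring (build up from 11^1; each line after the first costs one multiplication):

11^1 = 11
11^2 = (11^1)^2 = 11^2 = 121
11^3 = 11 * 11^2 = 11 * 121 = 1331
11^6 = (11^3)^2 = 1331^2 = 1771561
11^12 = (11^6)^2 = 1771561^2 = 3138428376721
11^24 = (11^12)^2 = 3138428376721^2 = 9849732675807611094711841
11^48 = (11^24)^2 = 9849732675807611094711841^2 = 97017233784872162402203715694511008214034825609281

Result: 97017233784872162402203715694511008214034825609281
Multiplications needed: 6 (6 lines after 11^1)

11^48 = 97017233784872162402203715694511008214034825609281. Using exponentiation by squaring, this requires 6 multiplications. The key idea: if the exponent is even, square the half-power; if odd, multiply by the base once.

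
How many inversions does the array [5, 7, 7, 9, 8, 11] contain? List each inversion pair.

Finding inversions in [5, 7, 7, 9, 8, 11]:

(3, 4): arr[3]=9 > arr[4]=8

Total inversions: 1

The array has 1 inversion(s): (3,4). Each pair (i,j) satisfies i < j and arr[i] > arr[j].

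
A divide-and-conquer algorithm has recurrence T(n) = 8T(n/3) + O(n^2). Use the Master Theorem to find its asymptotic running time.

Master Theorem for T(n) = 8T(n/3) + O(n^2):

a = 8, b = 3, c = 2
log_b(a) = log_3(8) = 1.8928

Case 3: c = 2 > log_3(8) = 1.8928
T(n) = O(n^2) = O(n^2)

For T(n) = 8T(n/3) + O(n^2): log_3(8) = 1.8928. This is Case 3 of the Master Theorem (c > log_b(a), work dominated by root), giving O(n^2).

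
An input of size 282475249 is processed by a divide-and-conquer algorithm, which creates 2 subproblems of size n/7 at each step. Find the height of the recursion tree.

For divide and conquer with division factor 7:

Problem sizes at each level:
Level 0: 282475249
Level 1: 40353607
Level 2: 5764801
Level 3: 823543
Level 4: 117649
Level 5: 16807
Level 6: 2401
Level 7: 343
Level 8: 49
Level 9: 7
Level 10: 1

The root is level 0 and the size-1 base case is level 10 (the tree spans levels 0 through 10, i.e. 11 levels counting the root), so the depth is the number of divisions: log_7(282475249) = 10

The recursion tree depth is log_7(282475249) = 10. At each level, the problem size is divided by 7, so it takes 10 divisions to reduce to a base case of size 1. The algorithm makes 2 recursive calls at each level.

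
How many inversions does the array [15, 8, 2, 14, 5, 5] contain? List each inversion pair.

Finding inversions in [15, 8, 2, 14, 5, 5]:

(0, 1): arr[0]=15 > arr[1]=8
(0, 2): arr[0]=15 > arr[2]=2
(0, 3): arr[0]=15 > arr[3]=14
(0, 4): arr[0]=15 > arr[4]=5
(0, 5): arr[0]=15 > arr[5]=5
(1, 2): arr[1]=8 > arr[2]=2
(1, 4): arr[1]=8 > arr[4]=5
(1, 5): arr[1]=8 > arr[5]=5
(3, 4): arr[3]=14 > arr[4]=5
(3, 5): arr[3]=14 > arr[5]=5

Total inversions: 10

The array has 10 inversion(s): (0,1), (0,2), (0,3), (0,4), (0,5), (1,2), (1,4), (1,5), (3,4), (3,5). Each pair (i,j) satisfies i < j and arr[i] > arr[j].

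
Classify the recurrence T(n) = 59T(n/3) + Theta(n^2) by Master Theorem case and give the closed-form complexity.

Master Theorem for T(n) = 59T(n/3) + O(n^2):

a = 59, b = 3, c = 2
log_b(a) = log_3(59) = 3.7115

Case 1: c = 2 < log_3(59) = 3.7115
T(n) = O(n^(log_3 59))

For T(n) = 59T(n/3) + O(n^2): log_3(59) = 3.7115. This is Case 1 of the Master Theorem (c < log_b(a), work dominated by leaves), giving O(n^(log_3 59)).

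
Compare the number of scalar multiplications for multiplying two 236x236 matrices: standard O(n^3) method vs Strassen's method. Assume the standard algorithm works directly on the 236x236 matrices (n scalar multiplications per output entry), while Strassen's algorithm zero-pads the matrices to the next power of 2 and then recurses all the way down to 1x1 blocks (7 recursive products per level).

Matrix multiplication for 236x236 matrices:

Strassen's algorithm requires power-of-2 dimensions. Pad 236x236 to 256x256 (next power of 2).

Standard algorithm: 236^3 = 13144256 multiplications
Strassen's algorithm: 7^(log2(256)) = 7^8 = 5764801 multiplications
Savings: 13144256 - 5764801 = 7379455 multiplications

Standard: 13144256 multiplications (236^3). Strassen: 5764801 multiplications (7^8, after padding to 256x256). Strassen reduces 8 recursive multiplications to 7 at each level.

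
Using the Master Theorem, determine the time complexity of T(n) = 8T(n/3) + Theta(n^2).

Master Theorem for T(n) = 8T(n/3) + O(n^2):

a = 8, b = 3, c = 2
log_b(a) = log_3(8) = 1.8928

Case 3: c = 2 > log_3(8) = 1.8928
T(n) = O(n^2) = O(n^2)

For T(n) = 8T(n/3) + O(n^2): log_3(8) = 1.8928. This is Case 3 of the Master Theorem (c > log_b(a), work dominated by root), giving O(n^2).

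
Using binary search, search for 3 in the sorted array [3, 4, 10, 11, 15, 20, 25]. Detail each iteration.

Binary search for 3 in [3, 4, 10, 11, 15, 20, 25]:

lo=0, hi=6, mid=3, arr[mid]=11 -> 11 > 3, search left half
lo=0, hi=2, mid=1, arr[mid]=4 -> 4 > 3, search left half
lo=0, hi=0, mid=0, arr[mid]=3 -> Found target at index 0!

Binary search finds 3 at index 0 after 3 comparisons. The search repeatedly halves the search space by comparing with the middle element.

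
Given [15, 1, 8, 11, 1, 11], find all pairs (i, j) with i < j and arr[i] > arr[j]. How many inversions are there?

Finding inversions in [15, 1, 8, 11, 1, 11]:

(0, 1): arr[0]=15 > arr[1]=1
(0, 2): arr[0]=15 > arr[2]=8
(0, 3): arr[0]=15 > arr[3]=11
(0, 4): arr[0]=15 > arr[4]=1
(0, 5): arr[0]=15 > arr[5]=11
(2, 4): arr[2]=8 > arr[4]=1
(3, 4): arr[3]=11 > arr[4]=1

Total inversions: 7

The array has 7 inversion(s): (0,1), (0,2), (0,3), (0,4), (0,5), (2,4), (3,4). Each pair (i,j) satisfies i < j and arr[i] > arr[j].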